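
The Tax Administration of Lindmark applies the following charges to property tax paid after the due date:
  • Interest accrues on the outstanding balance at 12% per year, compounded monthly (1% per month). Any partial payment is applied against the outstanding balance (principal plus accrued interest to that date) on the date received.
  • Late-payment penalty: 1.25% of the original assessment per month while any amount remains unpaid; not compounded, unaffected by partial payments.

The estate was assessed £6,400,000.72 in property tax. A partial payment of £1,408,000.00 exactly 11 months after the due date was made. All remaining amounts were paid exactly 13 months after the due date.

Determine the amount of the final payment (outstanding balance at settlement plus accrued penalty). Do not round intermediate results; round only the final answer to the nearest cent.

£6,887,497.13

Balance at month 11: £6,400,000.7200 × (1 + 0.01)^11 = £7,140,278.2219…
After £1,408,000.00 payment: £7,140,278.2219… − £1,408,000.00 = £5,732,278.2219…
Balance at month 13: £5,732,278.2219… × (1 + 0.01)^2 = £5,847,497.0142…
Penalty: 13 × 1.25% × £6,400,000.72 = £1,040,000.12…
Final settlement = outstanding balance + penalty = £5,847,497.0142… + £1,040,000.12… = £6,887,497.13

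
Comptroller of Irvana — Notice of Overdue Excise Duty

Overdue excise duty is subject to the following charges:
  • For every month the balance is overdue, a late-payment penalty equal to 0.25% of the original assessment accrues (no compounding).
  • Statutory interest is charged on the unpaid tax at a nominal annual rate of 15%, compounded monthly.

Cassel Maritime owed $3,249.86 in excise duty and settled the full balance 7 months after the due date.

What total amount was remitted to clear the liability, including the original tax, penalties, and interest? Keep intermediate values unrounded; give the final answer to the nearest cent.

$3,601.98

Late-payment penalty: 7 × 0.25% × $3,249.86 = $56.87…
Interest (15%/yr ÷ 12 = 1.25%/month): $3,249.86 × ((1 + 0.0125)^7 − 1) = $295.2513…
Total = $3,249.86 + $56.8726… + $295.2513… = $3,601.98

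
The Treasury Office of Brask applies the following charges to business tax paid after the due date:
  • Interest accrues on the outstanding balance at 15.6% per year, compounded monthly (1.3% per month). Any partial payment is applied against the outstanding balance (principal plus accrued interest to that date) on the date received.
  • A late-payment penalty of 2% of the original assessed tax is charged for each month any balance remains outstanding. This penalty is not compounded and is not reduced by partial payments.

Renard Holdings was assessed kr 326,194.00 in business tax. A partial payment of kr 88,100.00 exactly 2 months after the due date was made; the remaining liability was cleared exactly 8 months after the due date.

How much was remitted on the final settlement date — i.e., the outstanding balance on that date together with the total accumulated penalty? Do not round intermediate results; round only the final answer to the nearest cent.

kr 318,694.51

Balance at month 2: kr 326,194.0000 × (1 + 0.013)^2 = kr 334,730.1708…
After kr 88,100.00 payment: kr 334,730.1708… − kr 88,100.00 = kr 246,630.1708…
Balance at month 8: kr 246,630.1708… × (1 + 0.013)^6 = kr 266,503.4747…
Penalty: 8 × 2% × kr 326,194.00 = kr 52,191.04
Final settlement = outstanding balance + penalty = kr 266,503.4747… + kr 52,191.04 = kr 318,694.51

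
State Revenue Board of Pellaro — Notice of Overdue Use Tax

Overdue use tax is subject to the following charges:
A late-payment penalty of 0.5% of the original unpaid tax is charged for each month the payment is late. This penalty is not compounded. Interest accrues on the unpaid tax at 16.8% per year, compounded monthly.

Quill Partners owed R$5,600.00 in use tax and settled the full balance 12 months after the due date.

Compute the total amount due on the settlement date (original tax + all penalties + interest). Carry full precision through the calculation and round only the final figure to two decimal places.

Late-payment penalty = 0.5% × R$5,600.00 × 12 mo = R$336.00
Interest (16.8%/yr ÷ 12 = 1.4%/month): R$5,600.00 × ((1 + 0.014)^12 − 1) = R$1,016.7311…
Total = R$5,600.00 + R$336.0000 + R$1,016.7311… = R$6,952.73

R$6,952.73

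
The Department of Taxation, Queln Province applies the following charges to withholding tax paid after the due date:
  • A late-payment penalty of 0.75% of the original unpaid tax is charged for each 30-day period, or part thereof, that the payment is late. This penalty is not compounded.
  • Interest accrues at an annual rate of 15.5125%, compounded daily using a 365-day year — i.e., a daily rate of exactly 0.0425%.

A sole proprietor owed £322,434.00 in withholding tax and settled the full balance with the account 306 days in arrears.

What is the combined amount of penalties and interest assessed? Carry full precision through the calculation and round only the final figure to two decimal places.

£71,372.01

Penalty periods: ⌈306/30⌉ = 11; penalty = 11 × 0.75% × £322,434.00 = £26,600.81…
Interest: £322,434.00 × ((1 + 0.000425)^306 − 1) = £322,434.00 × 0.13885386… = £44,771.2060…
Penalties + interest = £26,600.8050 + £44,771.2060… = £71,372.01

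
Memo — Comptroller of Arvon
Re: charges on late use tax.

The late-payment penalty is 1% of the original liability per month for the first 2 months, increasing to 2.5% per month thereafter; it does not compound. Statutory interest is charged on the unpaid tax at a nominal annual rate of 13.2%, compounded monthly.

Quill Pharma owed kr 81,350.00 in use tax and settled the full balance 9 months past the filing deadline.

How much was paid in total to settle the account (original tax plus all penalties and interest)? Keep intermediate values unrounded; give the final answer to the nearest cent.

kr 105,630.51

Penalty, months 1–2: 2 × 1% × kr 81,350.00 = kr 1,627.00
Penalty, months 3–9: 7 × 2.5% × kr 81,350.00 = kr 14,236.25
Interest (13.2%/yr ÷ 12 = 1.1%/month): kr 81,350.00 × ((1 + 0.011)^9 − 1) = kr 8,417.2576…
Total = kr 81,350.00 + kr 15,863.2500 + kr 8,417.2576… = kr 105,630.51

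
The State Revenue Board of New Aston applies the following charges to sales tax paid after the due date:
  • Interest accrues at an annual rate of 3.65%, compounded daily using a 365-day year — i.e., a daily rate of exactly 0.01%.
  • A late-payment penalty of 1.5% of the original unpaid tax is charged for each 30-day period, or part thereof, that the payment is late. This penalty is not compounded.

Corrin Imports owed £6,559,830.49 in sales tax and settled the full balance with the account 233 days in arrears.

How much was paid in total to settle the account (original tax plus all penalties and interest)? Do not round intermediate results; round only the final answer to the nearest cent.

Penalty periods: ⌈233/30⌉ = 8; penalty = 8 × 1.5% × £6,559,830.49 = £787,179.66…
Interest: £6,559,830.49 × ((1 + 0.0001)^233 − 1) = £6,559,830.49 × 0.02357237… = £154,630.7723…
Total = £6,559,830.49 + £787,179.6588 + £154,630.7723… = £7,501,640.92

£7,501,640.92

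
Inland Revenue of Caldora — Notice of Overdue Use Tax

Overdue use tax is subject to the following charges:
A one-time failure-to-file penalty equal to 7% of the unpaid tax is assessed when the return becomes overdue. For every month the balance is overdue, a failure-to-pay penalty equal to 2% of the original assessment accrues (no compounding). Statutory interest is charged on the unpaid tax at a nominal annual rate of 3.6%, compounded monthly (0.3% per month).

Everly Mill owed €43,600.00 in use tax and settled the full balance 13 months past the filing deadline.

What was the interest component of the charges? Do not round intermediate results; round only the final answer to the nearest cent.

Interest: €43,600.00 × ((1 + 0.003)^13 − 1) = €43,600.00 × 0.0397098… = €1,731.3464…

€1,731.35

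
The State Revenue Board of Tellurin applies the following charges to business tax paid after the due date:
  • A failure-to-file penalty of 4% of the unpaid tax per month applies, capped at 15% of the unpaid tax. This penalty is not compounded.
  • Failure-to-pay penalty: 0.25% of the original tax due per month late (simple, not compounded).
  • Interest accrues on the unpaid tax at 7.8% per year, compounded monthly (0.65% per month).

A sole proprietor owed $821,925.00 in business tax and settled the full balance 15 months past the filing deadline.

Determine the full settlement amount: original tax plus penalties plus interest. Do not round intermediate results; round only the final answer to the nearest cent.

$1,059,924.62

Failure-to-file: 15 × 4% × $821,925.00 = $493,155.00, capped at 15% × $821,925.00 = $123,288.75
Failure-to-pay penalty = 0.25% × $821,925.00 × 15 mo = $30,822.19…
Interest: $821,925.00 × ((1 + 0.0065)^15 − 1) = $821,925.00 × 0.1020637… = $83,888.6871…
Total = $821,925.00 + $154,110.9375 + $83,888.6871… = $1,059,924.62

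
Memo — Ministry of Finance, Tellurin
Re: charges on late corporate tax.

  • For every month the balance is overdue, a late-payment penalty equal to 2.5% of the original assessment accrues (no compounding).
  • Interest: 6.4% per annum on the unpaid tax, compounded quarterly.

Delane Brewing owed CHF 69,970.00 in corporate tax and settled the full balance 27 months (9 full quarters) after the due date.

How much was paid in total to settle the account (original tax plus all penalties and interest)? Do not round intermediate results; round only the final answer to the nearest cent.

CHF 127,944.93

Late-payment penalty: 27 × 2.5% × CHF 69,970.00 = CHF 47,229.75
Interest (6.4%/yr ÷ 4 = 1.6%/quarter): CHF 69,970.00 × ((1 + 0.016)^9 − 1) = CHF 10,745.1848…
Total = CHF 69,970.00 + CHF 47,229.7500 + CHF 10,745.1848… = CHF 127,944.93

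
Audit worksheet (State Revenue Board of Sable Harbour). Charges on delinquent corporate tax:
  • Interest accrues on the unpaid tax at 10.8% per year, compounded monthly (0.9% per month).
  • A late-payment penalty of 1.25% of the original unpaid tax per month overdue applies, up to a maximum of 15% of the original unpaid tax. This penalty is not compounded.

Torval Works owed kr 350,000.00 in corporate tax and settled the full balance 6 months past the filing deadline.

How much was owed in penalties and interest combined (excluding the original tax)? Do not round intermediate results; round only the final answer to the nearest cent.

Penalty: 6 × 1.25% × kr 350,000.00 = kr 26,250.00 (below the 15% cap of kr 52,500.00)
Interest: kr 350,000.00 × ((1 + 0.009)^6 − 1) = kr 350,000.00 × 0.0552297… = kr 19,330.3876…
Penalties + interest = kr 26,250.0000 + kr 19,330.3876… = kr 45,580.39

kr 45,580.39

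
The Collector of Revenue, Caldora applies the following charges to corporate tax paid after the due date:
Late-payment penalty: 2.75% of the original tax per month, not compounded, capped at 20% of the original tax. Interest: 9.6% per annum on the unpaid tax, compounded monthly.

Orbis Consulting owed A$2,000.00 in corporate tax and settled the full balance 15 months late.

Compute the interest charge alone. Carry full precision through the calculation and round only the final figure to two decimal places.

A$253.92

Interest (9.6%/yr ÷ 12 = 0.8%/month): A$2,000.00 × ((1 + 0.008)^15 − 1) = A$253.9173…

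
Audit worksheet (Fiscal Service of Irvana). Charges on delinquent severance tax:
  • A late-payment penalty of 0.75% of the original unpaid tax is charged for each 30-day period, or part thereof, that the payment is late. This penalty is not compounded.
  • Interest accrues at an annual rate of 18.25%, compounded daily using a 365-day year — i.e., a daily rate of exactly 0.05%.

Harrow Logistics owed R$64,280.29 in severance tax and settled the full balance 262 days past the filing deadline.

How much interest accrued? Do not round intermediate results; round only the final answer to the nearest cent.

R$8,994.77

Interest: R$64,280.29 × ((1 + 0.0005)^262 − 1) = R$64,280.29 × 0.13993046… = R$8,994.7706…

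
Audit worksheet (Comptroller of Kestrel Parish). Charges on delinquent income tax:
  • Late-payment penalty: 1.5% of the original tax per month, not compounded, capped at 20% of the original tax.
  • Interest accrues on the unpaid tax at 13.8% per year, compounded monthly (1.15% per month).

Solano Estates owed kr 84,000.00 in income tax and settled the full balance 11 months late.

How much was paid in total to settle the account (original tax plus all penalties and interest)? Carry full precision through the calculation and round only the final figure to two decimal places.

kr 109,118.57

Penalty: 11 × 1.5% × kr 84,000.00 = kr 13,860.00 (below the 20% cap of kr 16,800.00)
Interest: kr 84,000.00 × ((1 + 0.0115)^11 − 1) = kr 84,000.00 × 0.1340306… = kr 11,258.5670…
Total = kr 84,000.00 + kr 13,860.0000 + kr 11,258.5670… = kr 109,118.57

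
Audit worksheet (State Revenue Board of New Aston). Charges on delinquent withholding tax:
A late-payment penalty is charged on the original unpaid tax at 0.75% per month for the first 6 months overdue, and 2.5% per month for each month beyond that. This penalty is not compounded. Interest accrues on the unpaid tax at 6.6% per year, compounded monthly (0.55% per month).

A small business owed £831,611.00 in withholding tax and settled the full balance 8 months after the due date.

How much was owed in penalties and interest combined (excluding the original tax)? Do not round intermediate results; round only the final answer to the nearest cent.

£116,306.11

Penalty, months 1–6: 6 × 0.75% × £831,611.00 = £37,422.50…
Penalty, months 7–8: 2 × 2.5% × £831,611.00 = £41,580.55
Interest: £831,611.00 × ((1 + 0.0055)^8 − 1) = £831,611.00 × 0.0448564… = £37,303.0601…
Penalties + interest = £79,003.0450 + £37,303.0601… = £116,306.11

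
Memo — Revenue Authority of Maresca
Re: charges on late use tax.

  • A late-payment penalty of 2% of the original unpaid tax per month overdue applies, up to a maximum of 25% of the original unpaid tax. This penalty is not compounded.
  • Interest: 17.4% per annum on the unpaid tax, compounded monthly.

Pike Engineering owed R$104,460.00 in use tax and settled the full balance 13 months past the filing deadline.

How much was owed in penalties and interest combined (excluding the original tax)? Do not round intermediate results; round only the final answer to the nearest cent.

Penalty (uncapped): 13 × 2% × R$104,460.00 = R$27,159.60; cap = 25% × R$104,460.00 = R$26,115.00 → penalty = R$26,115.00
Interest (17.4%/yr ÷ 12 = 1.45%/month): R$104,460.00 × ((1 + 0.0145)^13 − 1) = R$21,498.2706…
Penalties + interest = R$26,115.0000 + R$21,498.2706… = R$47,613.27

R$47,613.27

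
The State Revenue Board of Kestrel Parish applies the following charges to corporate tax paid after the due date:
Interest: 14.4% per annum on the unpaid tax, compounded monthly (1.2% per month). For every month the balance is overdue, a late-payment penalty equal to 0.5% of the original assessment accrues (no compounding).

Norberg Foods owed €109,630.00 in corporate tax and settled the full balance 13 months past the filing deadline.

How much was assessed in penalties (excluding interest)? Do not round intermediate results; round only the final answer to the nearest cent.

€7,125.95

Late-payment penalty: 13 × 0.5% × €109,630.00 = €7,125.95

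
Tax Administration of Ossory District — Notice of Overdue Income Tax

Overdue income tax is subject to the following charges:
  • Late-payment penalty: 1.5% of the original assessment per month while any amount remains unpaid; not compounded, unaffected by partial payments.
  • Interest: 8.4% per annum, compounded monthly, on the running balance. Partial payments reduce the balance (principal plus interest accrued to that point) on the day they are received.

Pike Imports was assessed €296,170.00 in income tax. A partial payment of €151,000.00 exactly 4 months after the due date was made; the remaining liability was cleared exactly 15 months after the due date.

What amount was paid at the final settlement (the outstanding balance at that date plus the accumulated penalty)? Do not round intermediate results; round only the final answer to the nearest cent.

Monthly rate = 8.4% ÷ 12 = 0.7%
Balance at month 4: €296,170.0000 × (1 + 0.007)^4 = €304,550.2410…
After €151,000.00 payment: €304,550.2410… − €151,000.00 = €153,550.2410…
Balance at month 15: €153,550.2410… × (1 + 0.007)^11 = €165,796.2405…
Penalty: 15 × 1.5% × €296,170.00 = €66,638.25
Final settlement = outstanding balance + penalty = €165,796.2405… + €66,638.25 = €232,434.49

€232,434.49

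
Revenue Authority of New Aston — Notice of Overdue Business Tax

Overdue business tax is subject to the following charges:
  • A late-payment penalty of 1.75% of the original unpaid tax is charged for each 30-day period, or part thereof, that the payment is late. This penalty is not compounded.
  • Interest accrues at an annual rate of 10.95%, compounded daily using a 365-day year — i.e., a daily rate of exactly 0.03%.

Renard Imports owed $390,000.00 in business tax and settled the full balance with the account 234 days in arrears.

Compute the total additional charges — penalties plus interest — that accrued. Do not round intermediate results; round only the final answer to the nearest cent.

Penalty periods: ⌈234/30⌉ = 8; penalty = 8 × 1.75% × $390,000.00 = $54,600.00
Interest: $390,000.00 × ((1 + 0.0003)^234 − 1) = $390,000.00 × 0.07271141… = $28,357.4502…
Penalties + interest = $54,600.0000 + $28,357.4502… = $82,957.45

$82,957.45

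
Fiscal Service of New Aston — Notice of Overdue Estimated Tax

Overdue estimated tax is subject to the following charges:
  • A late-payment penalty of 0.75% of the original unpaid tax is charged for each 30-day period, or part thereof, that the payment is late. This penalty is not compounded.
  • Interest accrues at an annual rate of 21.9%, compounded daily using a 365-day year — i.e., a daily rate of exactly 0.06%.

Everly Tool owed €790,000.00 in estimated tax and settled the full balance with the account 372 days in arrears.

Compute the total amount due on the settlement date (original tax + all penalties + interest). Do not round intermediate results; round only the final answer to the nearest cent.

€1,064,514.65

Penalty periods: ⌈372/30⌉ = 13; penalty = 13 × 0.75% × €790,000.00 = €77,025.00
Interest: €790,000.00 × ((1 + 0.0006)^372 − 1) = €790,000.00 × 0.24998689… = €197,489.6466…
Total = €790,000.00 + €77,025.0000 + €197,489.6466… = €1,064,514.65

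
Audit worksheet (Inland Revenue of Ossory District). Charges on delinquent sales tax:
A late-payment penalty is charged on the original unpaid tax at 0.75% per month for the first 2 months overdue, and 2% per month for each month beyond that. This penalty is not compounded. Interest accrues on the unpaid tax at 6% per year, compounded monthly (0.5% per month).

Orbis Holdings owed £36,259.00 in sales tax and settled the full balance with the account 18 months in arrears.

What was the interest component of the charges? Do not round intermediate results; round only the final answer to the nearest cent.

Interest: £36,259.00 × ((1 + 0.005)^18 − 1) = £36,259.00 × 0.0939289… = £3,405.7694…

£3,405.77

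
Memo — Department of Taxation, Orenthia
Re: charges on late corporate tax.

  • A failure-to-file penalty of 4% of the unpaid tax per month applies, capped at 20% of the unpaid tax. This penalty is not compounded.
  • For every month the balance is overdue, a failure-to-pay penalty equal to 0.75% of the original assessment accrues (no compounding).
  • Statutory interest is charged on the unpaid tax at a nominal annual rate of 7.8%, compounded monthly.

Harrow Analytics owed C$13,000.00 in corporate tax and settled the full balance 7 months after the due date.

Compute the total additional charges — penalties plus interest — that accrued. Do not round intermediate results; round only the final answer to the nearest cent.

Failure-to-file: 7 × 4% × C$13,000.00 = C$3,640.00, capped at 20% × C$13,000.00 = C$2,600.00
Failure-to-pay penalty = 0.75% × C$13,000.00 × 7 mo = C$682.50
Interest (7.8%/yr ÷ 12 = 0.65%/month): C$13,000.00 × ((1 + 0.0065)^7 − 1) = C$603.1600…
Penalties + interest = C$3,282.5000 + C$603.1600… = C$3,885.66

C$3,885.66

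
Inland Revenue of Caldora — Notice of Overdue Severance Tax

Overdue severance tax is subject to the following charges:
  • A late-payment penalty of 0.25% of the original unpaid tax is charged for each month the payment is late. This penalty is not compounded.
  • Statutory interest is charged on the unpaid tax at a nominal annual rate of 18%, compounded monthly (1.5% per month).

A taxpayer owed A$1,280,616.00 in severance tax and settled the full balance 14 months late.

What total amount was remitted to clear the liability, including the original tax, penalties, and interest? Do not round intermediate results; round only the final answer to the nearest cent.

Late-payment penalty: 14 × 0.25% × A$1,280,616.00 = A$44,821.56
Interest: A$1,280,616.00 × ((1 + 0.015)^14 − 1) = A$1,280,616.00 × 0.2317557… = A$296,790.0968…
Total = A$1,280,616.00 + A$44,821.5600 + A$296,790.0968… = A$1,622,227.66

A$1,622,227.66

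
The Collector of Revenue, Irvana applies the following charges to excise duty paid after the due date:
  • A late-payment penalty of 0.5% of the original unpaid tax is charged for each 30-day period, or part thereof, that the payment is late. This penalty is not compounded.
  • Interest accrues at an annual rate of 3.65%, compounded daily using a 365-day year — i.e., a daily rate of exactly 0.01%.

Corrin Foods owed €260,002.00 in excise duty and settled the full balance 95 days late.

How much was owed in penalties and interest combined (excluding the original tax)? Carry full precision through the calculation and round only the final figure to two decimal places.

Penalty periods: ⌈95/30⌉ = 4; penalty = 4 × 0.5% × €260,002.00 = €5,200.04
Interest: €260,002.00 × ((1 + 0.0001)^95 − 1) = €260,002.00 × 0.00954479… = €2,481.6642…
Penalties + interest = €5,200.0400 + €2,481.6642… = €7,681.70

€7,681.70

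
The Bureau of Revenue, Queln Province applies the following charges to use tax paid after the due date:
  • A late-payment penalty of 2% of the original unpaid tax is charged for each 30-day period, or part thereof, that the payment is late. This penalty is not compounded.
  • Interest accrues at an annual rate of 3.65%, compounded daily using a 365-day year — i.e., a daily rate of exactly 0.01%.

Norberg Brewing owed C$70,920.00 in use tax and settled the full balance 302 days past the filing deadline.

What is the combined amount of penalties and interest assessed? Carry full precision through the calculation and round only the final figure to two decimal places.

Penalty periods: ⌈302/30⌉ = 11; penalty = 11 × 2% × C$70,920.00 = C$15,602.40
Interest: C$70,920.00 × ((1 + 0.0001)^302 − 1) = C$70,920.00 × 0.03065909… = C$2,174.3426…
Penalties + interest = C$15,602.4000 + C$2,174.3426… = C$17,776.74

C$17,776.74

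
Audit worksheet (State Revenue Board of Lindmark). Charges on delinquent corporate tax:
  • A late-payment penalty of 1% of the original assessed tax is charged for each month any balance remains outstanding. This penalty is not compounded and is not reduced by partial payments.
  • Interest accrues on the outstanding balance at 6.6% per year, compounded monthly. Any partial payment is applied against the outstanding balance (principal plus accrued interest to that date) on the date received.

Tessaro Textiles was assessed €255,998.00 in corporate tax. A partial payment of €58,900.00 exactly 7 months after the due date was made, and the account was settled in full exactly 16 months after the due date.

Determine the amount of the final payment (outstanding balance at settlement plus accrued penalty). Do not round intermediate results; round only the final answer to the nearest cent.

Monthly rate = 6.6% ÷ 12 = 0.55%
Balance at month 7: €255,998.0000 × (1 + 0.0055)^7 = €266,018.0447…
After €58,900.00 payment: €266,018.0447… − €58,900.00 = €207,118.0447…
Balance at month 16: €207,118.0447… × (1 + 0.0055)^9 = €217,598.8580…
Penalty: 16 × 1% × €255,998.00 = €40,959.68
Final settlement = outstanding balance + penalty = €217,598.8580… + €40,959.68 = €258,558.54

€258,558.54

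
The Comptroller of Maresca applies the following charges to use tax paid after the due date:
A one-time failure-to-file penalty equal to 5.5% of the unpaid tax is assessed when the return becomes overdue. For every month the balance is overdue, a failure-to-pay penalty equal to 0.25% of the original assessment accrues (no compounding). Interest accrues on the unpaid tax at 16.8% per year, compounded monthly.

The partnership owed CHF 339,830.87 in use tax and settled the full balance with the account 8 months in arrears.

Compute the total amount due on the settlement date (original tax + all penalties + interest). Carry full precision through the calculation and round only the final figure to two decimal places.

CHF 405,297.38

Failure-to-file penalty: 5.5% × CHF 339,830.87 = CHF 18,690.70…
Failure-to-pay penalty = 0.25% × CHF 339,830.87 × 8 mo = CHF 6,796.62…
Interest (16.8%/yr ÷ 12 = 1.4%/month): CHF 339,830.87 × ((1 + 0.014)^8 − 1) = CHF 39,979.1932…
Total = CHF 339,830.87 + CHF 25,487.3153… + CHF 39,979.1932… = CHF 405,297.38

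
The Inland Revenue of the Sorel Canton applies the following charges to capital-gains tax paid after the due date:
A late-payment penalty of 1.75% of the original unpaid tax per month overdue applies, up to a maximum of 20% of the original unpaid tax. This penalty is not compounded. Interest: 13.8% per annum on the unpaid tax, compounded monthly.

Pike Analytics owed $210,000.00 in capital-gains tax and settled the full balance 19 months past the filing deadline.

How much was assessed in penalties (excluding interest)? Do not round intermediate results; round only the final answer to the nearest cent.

Penalty (uncapped): 19 × 1.75% × $210,000.00 = $69,825.00; cap = 20% × $210,000.00 = $42,000.00 → penalty = $42,000.00

$42,000.00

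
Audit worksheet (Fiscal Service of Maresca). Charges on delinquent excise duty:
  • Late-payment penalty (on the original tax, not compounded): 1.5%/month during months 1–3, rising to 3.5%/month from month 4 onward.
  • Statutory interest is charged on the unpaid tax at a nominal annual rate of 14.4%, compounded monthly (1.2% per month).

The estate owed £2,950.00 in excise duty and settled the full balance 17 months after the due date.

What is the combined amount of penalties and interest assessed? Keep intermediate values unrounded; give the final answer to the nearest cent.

£2,241.44

Penalty, months 1–3: 3 × 1.5% × £2,950.00 = £132.75
Penalty, months 4–17: 14 × 3.5% × £2,950.00 = £1,445.50
Interest: £2,950.00 × ((1 + 0.012)^17 − 1) = £2,950.00 × 0.2248100… = £663.1894…
Penalties + interest = £1,578.2500 + £663.1894… = £2,241.44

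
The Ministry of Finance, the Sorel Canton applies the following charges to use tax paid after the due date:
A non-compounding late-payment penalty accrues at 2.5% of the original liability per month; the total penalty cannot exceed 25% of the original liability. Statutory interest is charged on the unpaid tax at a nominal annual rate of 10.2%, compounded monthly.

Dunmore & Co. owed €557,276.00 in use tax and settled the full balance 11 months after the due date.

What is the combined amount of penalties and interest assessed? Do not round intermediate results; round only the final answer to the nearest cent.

Penalty (uncapped): 11 × 2.5% × €557,276.00 = €153,250.90; cap = 25% × €557,276.00 = €139,319.00 → penalty = €139,319.00
Interest (10.2%/yr ÷ 12 = 0.85%/month): €557,276.00 × ((1 + 0.0085)^11 − 1) = €54,377.2221…
Penalties + interest = €139,319.0000 + €54,377.2221… = €193,696.22

€193,696.22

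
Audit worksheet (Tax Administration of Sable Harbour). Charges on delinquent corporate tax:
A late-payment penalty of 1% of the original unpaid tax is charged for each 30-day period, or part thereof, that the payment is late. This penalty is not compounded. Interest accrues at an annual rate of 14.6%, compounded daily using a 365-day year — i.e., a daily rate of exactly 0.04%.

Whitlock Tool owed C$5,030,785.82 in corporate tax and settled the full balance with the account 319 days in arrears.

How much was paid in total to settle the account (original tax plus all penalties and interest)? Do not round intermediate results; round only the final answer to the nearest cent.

Penalty periods: ⌈319/30⌉ = 11; penalty = 11 × 1% × C$5,030,785.82 = C$553,386.44…
Interest: C$5,030,785.82 × ((1 + 0.0004)^319 − 1) = C$5,030,785.82 × 0.13606949… = C$684,536.4471…
Total = C$5,030,785.82 + C$553,386.4402 + C$684,536.4471… = C$6,268,708.71

C$6,268,708.71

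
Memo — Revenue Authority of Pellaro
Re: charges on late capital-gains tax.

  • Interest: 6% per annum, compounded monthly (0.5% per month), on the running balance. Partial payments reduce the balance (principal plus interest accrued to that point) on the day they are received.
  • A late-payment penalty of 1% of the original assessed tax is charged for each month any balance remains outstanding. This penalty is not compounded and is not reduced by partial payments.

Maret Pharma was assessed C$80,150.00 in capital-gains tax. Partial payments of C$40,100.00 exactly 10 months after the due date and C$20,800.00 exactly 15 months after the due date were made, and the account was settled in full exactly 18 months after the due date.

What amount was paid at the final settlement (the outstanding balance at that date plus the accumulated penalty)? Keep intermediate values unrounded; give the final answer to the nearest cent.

Balance at month 10: C$80,150.0000 × (1 + 0.005)^10 = C$84,248.8816…
After C$40,100.00 payment: C$84,248.8816… − C$40,100.00 = C$44,148.8816…
Balance at month 15: C$44,148.8816… × (1 + 0.005)^5 = C$45,263.6962…
After C$20,800.00 payment: C$45,263.6962… − C$20,800.00 = C$24,463.6962…
Balance at month 18: C$24,463.6962… × (1 + 0.005)^3 = C$24,832.4894…
Penalty: 18 × 1% × C$80,150.00 = C$14,427.00
Final settlement = outstanding balance + penalty = C$24,832.4894… + C$14,427.00 = C$39,259.49

C$39,259.49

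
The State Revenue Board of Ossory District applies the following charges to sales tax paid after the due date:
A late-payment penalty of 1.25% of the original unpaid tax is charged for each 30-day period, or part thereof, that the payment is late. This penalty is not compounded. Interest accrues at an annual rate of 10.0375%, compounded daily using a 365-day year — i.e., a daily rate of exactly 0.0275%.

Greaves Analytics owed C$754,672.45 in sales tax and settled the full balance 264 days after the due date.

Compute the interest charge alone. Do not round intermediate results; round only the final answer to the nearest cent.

C$56,818.99

Interest: C$754,672.45 × ((1 + 0.000275)^264 − 1) = C$754,672.45 × 0.07528960… = C$56,818.9858…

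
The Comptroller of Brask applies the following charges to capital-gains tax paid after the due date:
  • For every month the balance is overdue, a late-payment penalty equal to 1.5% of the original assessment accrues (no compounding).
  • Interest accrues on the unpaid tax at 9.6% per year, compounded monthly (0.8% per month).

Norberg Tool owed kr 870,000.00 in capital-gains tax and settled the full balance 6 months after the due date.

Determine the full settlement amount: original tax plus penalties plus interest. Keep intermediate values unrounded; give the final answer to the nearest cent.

kr 990,904.16

Late-payment penalty = 1.5% × kr 870,000.00 × 6 mo = kr 78,300.00
Interest: kr 870,000.00 × ((1 + 0.008)^6 − 1) = kr 870,000.00 × 0.0489703… = kr 42,604.1624…
Total = kr 870,000.00 + kr 78,300.0000 + kr 42,604.1624… = kr 990,904.16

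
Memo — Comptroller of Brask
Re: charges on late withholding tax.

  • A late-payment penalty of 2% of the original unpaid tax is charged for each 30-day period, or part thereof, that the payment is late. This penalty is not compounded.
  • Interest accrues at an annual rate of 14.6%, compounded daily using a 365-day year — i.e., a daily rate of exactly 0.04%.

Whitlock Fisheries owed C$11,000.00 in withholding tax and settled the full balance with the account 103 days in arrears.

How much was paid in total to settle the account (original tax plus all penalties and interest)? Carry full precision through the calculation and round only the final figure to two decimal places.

C$12,342.57

Penalty periods: ⌈103/30⌉ = 4; penalty = 4 × 2% × C$11,000.00 = C$880.00
Interest: C$11,000.00 × ((1 + 0.0004)^103 − 1) = C$11,000.00 × 0.04205191… = C$462.5710…
Total = C$11,000.00 + C$880.0000 + C$462.5710… = C$12,342.57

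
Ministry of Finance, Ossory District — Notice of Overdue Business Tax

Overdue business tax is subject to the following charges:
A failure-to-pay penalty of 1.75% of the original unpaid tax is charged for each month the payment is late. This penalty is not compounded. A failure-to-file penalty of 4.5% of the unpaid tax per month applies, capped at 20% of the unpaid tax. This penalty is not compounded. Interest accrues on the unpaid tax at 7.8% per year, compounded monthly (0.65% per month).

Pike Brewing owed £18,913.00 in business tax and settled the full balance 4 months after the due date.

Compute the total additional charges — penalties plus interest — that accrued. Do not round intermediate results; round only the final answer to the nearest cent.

Failure-to-file: 4 × 4.5% × £18,913.00 = £3,404.34 (under the 20% cap)
Failure-to-pay penalty: 4 × 1.75% × £18,913.00 = £1,323.91
Interest: £18,913.00 × ((1 + 0.0065)^4 − 1) = £18,913.00 × 0.0262546… = £496.5533…
Penalties + interest = £4,728.2500 + £496.5533… = £5,224.80

£5,224.80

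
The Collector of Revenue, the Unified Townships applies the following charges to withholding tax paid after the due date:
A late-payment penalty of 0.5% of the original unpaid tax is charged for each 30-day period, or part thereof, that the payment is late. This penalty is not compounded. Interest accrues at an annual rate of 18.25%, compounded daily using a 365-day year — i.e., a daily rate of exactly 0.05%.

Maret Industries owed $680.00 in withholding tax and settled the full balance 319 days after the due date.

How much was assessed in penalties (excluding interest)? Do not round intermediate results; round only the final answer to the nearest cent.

Penalty periods: ⌈319/30⌉ = 11; penalty = 11 × 0.5% × $680.00 = $37.40

$37.40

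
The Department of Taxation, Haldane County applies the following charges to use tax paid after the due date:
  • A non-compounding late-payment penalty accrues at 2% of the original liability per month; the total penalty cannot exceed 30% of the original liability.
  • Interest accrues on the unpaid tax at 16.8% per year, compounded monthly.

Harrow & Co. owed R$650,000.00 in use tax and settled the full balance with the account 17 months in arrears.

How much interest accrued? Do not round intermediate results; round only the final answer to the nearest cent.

R$173,300.90

Interest (16.8%/yr ÷ 12 = 1.4%/month): R$650,000.00 × ((1 + 0.014)^17 − 1) = R$173,300.9027…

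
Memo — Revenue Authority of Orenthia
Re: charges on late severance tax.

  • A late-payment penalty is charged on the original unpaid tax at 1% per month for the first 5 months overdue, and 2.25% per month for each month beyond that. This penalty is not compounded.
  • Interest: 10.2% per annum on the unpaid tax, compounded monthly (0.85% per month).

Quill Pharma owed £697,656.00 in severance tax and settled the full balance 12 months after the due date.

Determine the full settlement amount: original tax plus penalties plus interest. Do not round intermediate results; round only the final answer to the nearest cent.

Penalty, months 1–5: 5 × 1% × £697,656.00 = £34,882.80
Penalty, months 6–12: 7 × 2.25% × £697,656.00 = £109,880.82
Interest: £697,656.00 × ((1 + 0.0085)^12 − 1) = £697,656.00 × 0.1069062… = £74,583.7707…
Total = £697,656.00 + £144,763.6200 + £74,583.7707… = £917,003.39

£917,003.39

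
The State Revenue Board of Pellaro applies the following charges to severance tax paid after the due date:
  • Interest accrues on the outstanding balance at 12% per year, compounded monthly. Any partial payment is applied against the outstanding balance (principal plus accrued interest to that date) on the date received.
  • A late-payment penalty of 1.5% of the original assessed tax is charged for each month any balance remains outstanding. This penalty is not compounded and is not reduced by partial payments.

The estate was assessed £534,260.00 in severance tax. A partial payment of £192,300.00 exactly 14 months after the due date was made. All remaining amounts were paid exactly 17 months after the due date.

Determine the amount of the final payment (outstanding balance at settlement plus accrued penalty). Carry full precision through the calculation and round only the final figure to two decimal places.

£570,835.90

Monthly rate = 12% ÷ 12 = 1%
Balance at month 14: £534,260.0000 × (1 + 0.01)^14 = £614,118.0932…
After £192,300.00 payment: £614,118.0932… − £192,300.00 = £421,818.0932…
Balance at month 17: £421,818.0932… × (1 + 0.01)^3 = £434,599.6032…
Penalty: 17 × 1.5% × £534,260.00 = £136,236.30
Final settlement = outstanding balance + penalty = £434,599.6032… + £136,236.30 = £570,835.90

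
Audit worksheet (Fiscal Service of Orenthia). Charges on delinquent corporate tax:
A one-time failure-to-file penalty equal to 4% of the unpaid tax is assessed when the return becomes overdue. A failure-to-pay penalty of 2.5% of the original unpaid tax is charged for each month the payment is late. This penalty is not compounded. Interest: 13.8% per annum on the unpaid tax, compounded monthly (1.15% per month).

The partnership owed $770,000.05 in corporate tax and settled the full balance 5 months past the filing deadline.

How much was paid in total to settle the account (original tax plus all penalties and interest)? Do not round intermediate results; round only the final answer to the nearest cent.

$942,355.16

Failure-to-file penalty: 4% × $770,000.05 = $30,800.00…
Failure-to-pay penalty: 5 × 2.5% × $770,000.05 = $96,250.01…
Interest: $770,000.05 × ((1 + 0.0115)^5 − 1) = $770,000.05 × 0.0588378… = $45,305.1062…
Total = $770,000.05 + $127,050.0083… + $45,305.1062… = $942,355.16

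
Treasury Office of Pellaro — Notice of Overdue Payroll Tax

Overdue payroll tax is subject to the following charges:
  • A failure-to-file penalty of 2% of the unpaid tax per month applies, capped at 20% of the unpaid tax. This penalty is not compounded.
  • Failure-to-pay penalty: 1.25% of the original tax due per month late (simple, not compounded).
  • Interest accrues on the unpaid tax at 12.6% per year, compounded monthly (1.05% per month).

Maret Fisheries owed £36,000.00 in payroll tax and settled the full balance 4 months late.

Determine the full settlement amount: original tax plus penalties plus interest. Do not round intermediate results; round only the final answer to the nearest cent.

£42,215.98

Failure-to-file: 4 × 2% × £36,000.00 = £2,880.00 (under the 20% cap)
Failure-to-pay penalty: 4 × 1.25% × £36,000.00 = £1,800.00
Interest: £36,000.00 × ((1 + 0.0105)^4 − 1) = £36,000.00 × 0.0426661… = £1,535.9811…
Total = £36,000.00 + £4,680.0000 + £1,535.9811… = £42,215.98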